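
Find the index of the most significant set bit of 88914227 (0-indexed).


0b101010011001011100100110011. Highest set bit at position 26

26


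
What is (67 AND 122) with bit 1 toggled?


Step 1: 67 & 122 = 66
Step 2: 66 ^ (1 << 1) = 66 ^ 2 = 64

64


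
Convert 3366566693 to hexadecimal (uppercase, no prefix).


3366566693 = C8A9BB25 hex

C8A9BB25


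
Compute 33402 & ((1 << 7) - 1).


33402 & 127 = 122

122


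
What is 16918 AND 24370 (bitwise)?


0b100001000010110 & 0b101111100110010 = 0b100001000010010 = 16914

16914


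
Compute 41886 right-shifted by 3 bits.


0b1010001110011110 >> 3 = 0b1010001110011 = 5235

5235


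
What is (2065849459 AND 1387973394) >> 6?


Step 1: 2065849459 & 1387973394 = 1377978386
Step 2: 1377978386 >> 6 = 21530912

21530912


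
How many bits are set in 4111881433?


0b11110101000101100101010011011001 has 17 set bits

17


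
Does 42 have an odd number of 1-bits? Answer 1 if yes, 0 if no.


0b101010 has 3 ones => parity 1

1


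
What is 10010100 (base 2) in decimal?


10010100 in decimal = 148

148


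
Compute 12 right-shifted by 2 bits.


0b1100 >> 2 = 0b11 = 3

3


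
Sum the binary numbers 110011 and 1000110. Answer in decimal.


110011 + 1000110 = 1111001 = 121

121


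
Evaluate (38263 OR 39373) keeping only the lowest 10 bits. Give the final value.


Step 1: 38263 | 39373 = 40447
Step 2: 40447 & 1023 = 511

511


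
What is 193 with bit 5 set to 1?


193 | (1 << 5) = 193 | 32 = 225

225


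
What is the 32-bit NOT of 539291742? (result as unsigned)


~0b100000001001001111000001011110 = 0b11011111110110110000111110100001 = 3755675553 (32-bit unsigned)

3755675553


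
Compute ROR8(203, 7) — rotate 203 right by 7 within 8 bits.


Rotate 0b11001011 right by 7 (8-bit) = 0b10010111 = 151

151


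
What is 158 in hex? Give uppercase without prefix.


158 = 9E hex

9E


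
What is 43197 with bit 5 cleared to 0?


43197 & ~(1 << 5) = 43165

43165


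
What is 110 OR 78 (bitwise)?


0b1101110 | 0b1001110 = 0b1101110 = 110

110


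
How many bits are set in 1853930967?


0b1101110100000001011110111010111 has 18 set bits

18


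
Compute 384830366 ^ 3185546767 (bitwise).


0b10110111100000000101110011110 ^ 0b10111101110111111001011000001111 = 0b10101011001011111001110110010001 = 2872024465

2872024465


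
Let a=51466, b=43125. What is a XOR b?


51466 ^ 43125 = 24959

24959


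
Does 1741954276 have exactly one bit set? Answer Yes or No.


0b1100111110101000001110011100100. Multiple bits set => No

No


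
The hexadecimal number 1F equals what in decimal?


1F hex = 31 decimal

31


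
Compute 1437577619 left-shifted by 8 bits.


0b1010101101011111011000110010011 << 8 = 0b101010110101111101100011001001100000000 = 368019870464

368019870464


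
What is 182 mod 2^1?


182 & 1 = 0

0


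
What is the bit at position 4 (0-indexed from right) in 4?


0b100, position 4 = 0

0


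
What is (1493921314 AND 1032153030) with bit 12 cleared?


Step 1: 1493921314 & 1032153030 = 419522050
Step 2: 419522050 & ~(1 << 12) = 419522050

419522050


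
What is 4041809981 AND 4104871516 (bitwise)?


0b11110000111010010010000000111101 & 0b11110100101010110101111001011100 = 0b11110000101010010000000000011100 = 4037607452

4037607452


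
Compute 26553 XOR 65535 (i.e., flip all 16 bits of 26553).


26553 ^ 65535 = 38982

38982


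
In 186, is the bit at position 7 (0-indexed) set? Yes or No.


0b10111010, bit 7 = 1. Yes

Yes


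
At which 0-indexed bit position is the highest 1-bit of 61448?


0b1111000000001000. Highest set bit at position 15

15


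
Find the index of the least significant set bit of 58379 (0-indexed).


0b1110010000001011. Lowest set bit at position 0

0


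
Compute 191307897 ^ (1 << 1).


191307897 ^ (1 << 1) = 191307897 ^ 2 = 191307899

191307899


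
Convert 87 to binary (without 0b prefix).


87 = 1010111 in binary

1010111


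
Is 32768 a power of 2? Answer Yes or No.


0b1000000000000000. Only one bit set => Yes

Yes


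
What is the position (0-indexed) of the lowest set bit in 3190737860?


0b10111110001011101100101111000100. Lowest set bit at position 2

2


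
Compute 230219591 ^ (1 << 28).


230219591 ^ (1 << 28) = 230219591 ^ 268435456 = 498655047

498655047


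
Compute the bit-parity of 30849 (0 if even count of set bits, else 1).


0b111100010000001 has 6 ones => parity 0

0


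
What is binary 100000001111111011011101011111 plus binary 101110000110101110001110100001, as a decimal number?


100000001111111011011101011111 + 101110000110101110001110100001 = 1001110010110101001101100000000 = 1314560768

1314560768


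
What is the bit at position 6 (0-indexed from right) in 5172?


0b1010000110100, position 6 = 0

0


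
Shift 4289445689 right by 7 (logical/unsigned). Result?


0b11111111101010111011111100111001 >> 7 = 0b1111111110101011101111110 = 33511294

33511294


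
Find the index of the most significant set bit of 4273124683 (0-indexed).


0b11111110101100101011010101001011. Highest set bit at position 31

31


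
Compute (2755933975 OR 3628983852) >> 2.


Step 1: 2755933975 | 3628983852 = 4232967999
Step 2: 4232967999 >> 2 = 1058241999

1058241999


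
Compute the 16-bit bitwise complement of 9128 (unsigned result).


~0b10001110101000 = 0b1101110001010111 = 56407 (16-bit unsigned)

56407


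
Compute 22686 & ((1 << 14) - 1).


22686 & 16383 = 6302

6302


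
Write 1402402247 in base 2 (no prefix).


1402402247 = 1010011100101101111010111000111 in binary

1010011100101101111010111000111


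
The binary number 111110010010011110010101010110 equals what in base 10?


111110010010011110010101010110 in decimal = 1045030230

1045030230


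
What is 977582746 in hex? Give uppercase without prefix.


977582746 = 3A44BA9A hex

3A44BA9A


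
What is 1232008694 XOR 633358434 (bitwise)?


0b1001001011011101111010111110110 ^ 0b100101110000000100100001100010 = 0b1101100101011101011110110010100 = 1823391124

1823391124


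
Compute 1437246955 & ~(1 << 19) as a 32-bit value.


1437246955 & ~(1 << 19) = 1436722667

1436722667


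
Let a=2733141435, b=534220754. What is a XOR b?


2733141435 ^ 534220754 = 3175080553

3175080553


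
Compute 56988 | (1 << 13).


56988 | (1 << 13) = 56988 | 8192 = 65180

65180


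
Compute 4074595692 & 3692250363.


0b11110010110111010110010101101100 & 0b11011100000100110100010011111011 = 0b11010000000100010100010001101000 = 3490792552

3490792552


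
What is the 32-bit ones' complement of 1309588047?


1309588047 ^ 4294967295 = 2985379248

2985379248


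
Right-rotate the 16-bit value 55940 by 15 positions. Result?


Rotate 0b1101101010000100 right by 15 (16-bit) = 0b1011010100001001 = 46345

46345


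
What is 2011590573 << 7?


0b1110111111001100110111110101101 << 7 = 0b11101111110011001101111101011010000000 = 257483593344

257483593344


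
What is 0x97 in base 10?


97 hex = 151 decimal

151


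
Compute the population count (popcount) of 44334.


0b1010110100101110 has 9 set bits

9


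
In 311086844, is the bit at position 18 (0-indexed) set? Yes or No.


0b10010100010101100111011111100, bit 18 = 0. No

No


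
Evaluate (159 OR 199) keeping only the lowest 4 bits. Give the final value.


Step 1: 159 | 199 = 223
Step 2: 223 & 15 = 15

15


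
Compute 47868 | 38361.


0b1011101011111100 | 0b1001010111011001 = 0b1011111111111101 = 49149

49149


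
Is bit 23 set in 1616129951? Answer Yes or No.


0b1100000010101000010111110011111, bit 23 = 0. No

No


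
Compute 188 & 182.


0b10111100 & 0b10110110 = 0b10110100 = 180

180


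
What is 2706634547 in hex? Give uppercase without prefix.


2706634547 = A153F733 hex

A153F733


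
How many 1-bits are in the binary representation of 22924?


0b101100110001100 has 7 set bits

7


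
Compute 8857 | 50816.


0b10001010011001 | 0b1100011010000000 = 0b1110011010011001 = 59033

59033


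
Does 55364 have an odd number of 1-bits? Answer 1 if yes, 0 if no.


0b1101100001000100 has 6 ones => parity 0

0


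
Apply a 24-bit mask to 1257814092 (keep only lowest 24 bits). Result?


1257814092 & 16777215 = 16300108

16300108


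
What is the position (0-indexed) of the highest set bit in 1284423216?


0b1001100100011101011111000110000. Highest set bit at position 30

30


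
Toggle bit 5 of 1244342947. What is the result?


1244342947 ^ (1 << 5) = 1244342947 ^ 32 = 1244342915

1244342915


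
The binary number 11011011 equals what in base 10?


11011011 in decimal = 219

219


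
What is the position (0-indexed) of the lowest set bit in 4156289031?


0b11110111101110111111000000000111. Lowest set bit at position 0

0


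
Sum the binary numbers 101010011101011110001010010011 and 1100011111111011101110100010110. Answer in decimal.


101010011101011110001010010011 + 1100011111111011101110100010110 = 10001110011100111011111110101001 = 2389950377

2389950377


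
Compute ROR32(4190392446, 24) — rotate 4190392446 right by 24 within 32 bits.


Rotate 0b11111001110001000101000001111110 right by 24 (32-bit) = 0b11000100010100000111111011111001 = 3293609721

3293609721


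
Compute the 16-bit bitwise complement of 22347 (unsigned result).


~0b101011101001011 = 0b1010100010110100 = 43188 (16-bit unsigned)

43188


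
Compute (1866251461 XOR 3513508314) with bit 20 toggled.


Step 1: 1866251461 ^ 3513508314 = 3193396511
Step 2: 3193396511 ^ (1 << 20) = 3193396511 ^ 1048576 = 3192347935

3192347935


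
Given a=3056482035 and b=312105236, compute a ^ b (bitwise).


3056482035 ^ 312105236 = 2763288551

2763288551


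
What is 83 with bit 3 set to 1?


83 | (1 << 3) = 83 | 8 = 91

91


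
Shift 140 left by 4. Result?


0b10001100 << 4 = 0b100011000000 = 2240

2240


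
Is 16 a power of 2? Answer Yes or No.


0b10000. Only one bit set => Yes

Yes


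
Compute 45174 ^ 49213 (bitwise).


0b1011000001110110 ^ 0b1100000000111101 = 0b111000001001011 = 28747

28747


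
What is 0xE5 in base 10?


E5 hex = 229 decimal

229


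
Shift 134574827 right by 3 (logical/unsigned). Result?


0b1000000001010111001011101011 >> 3 = 0b1000000001010111001011101 = 16821853

16821853


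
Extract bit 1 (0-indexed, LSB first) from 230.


0b11100110, position 1 = 1

1


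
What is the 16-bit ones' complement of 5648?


5648 ^ 65535 = 59887

59887


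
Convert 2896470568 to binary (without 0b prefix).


2896470568 = 10101100101001001010001000101000 in binary

10101100101001001010001000101000


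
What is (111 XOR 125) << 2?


Step 1: 111 ^ 125 = 18
Step 2: 18 << 2 = 72

72


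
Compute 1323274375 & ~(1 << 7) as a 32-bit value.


1323274375 & ~(1 << 7) = 1323274247

1323274247


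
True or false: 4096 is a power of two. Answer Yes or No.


0b1000000000000. Only one bit set => Yes

Yes


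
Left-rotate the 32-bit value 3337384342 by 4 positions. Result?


Rotate 0b11000110111011000111000110010110 left by 4 (32-bit) = 0b1101110110001110001100101101100 = 1858541932

1858541932


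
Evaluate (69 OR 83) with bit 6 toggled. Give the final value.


Step 1: 69 | 83 = 87
Step 2: 87 ^ (1 << 6) = 87 ^ 64 = 23

23


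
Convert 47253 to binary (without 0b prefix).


47253 = 1011100010010101 in binary

1011100010010101


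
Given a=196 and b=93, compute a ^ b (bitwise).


196 ^ 93 = 153

153


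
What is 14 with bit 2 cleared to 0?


14 & ~(1 << 2) = 10

10


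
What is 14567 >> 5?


0b11100011100111 >> 5 = 0b111000111 = 455

455


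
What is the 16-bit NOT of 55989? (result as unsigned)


~0b1101101010110101 = 0b10010101001010 = 9546 (16-bit unsigned)

9546


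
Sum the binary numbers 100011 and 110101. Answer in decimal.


100011 + 110101 = 1011000 = 88

88


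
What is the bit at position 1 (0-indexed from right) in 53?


0b110101, position 1 = 0

0


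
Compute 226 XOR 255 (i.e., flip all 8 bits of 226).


226 ^ 255 = 29

29


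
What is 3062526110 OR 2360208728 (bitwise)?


0b10110110100010100111000010011110 | 0b10001100101011011110110101011000 = 0b10111110101011111111110111011110 = 3199204830

3199204830


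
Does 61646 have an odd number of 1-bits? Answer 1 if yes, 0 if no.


0b1111000011001110 has 9 ones => parity 1

1


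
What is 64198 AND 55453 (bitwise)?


0b1111101011000110 & 0b1101100010011101 = 0b1101100010000100 = 55428

55428


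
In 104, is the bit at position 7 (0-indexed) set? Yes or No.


0b1101000, bit 7 = 0. No

No


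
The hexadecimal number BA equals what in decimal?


BA hex = 186 decimal

186


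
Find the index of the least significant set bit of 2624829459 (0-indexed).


0b10011100011100111011100000010011. Lowest set bit at position 0

0


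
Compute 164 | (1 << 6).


164 | (1 << 6) = 164 | 64 = 228

228


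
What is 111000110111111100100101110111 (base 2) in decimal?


111000110111111100100101110111 in decimal = 954190199

954190199


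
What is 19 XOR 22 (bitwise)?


0b10011 ^ 0b10110 = 0b101 = 5

5


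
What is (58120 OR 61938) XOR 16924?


Step 1: 58120 | 61938 = 62458
Step 2: 62458 ^ 16924 = 45542

45542


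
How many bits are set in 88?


0b1011000 has 3 set bits

3


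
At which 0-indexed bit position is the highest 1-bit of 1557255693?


0b1011100110100011101011000001101. Highest set bit at position 30

30


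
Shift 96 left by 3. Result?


0b1100000 << 3 = 0b1100000000 = 768

768


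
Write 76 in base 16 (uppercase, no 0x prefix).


76 = 4C hex

4C


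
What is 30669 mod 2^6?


30669 & 63 = 13

13


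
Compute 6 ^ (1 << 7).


6 ^ (1 << 7) = 6 ^ 128 = 134

134


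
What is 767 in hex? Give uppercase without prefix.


767 = 2FF hex

2FF


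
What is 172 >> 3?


0b10101100 >> 3 = 0b10101 = 21

21


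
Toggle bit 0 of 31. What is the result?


31 ^ (1 << 0) = 31 ^ 1 = 30

30


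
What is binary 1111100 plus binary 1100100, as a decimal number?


1111100 + 1100100 = 11100000 = 224

224


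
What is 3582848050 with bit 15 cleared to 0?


3582848050 & ~(1 << 15) = 3582815282

3582815282


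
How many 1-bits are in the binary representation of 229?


0b11100101 has 5 set bits

5


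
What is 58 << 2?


0b111010 << 2 = 0b11101000 = 232

232


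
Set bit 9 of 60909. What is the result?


60909 | (1 << 9) = 60909 | 512 = 61421

61421


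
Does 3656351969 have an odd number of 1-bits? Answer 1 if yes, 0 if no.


0b11011001111011111000000011100001 has 17 ones => parity 1

1


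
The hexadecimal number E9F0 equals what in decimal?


E9F0 hex = 59888 decimal

59888


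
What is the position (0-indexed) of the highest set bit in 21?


0b10101. Highest set bit at position 4

4


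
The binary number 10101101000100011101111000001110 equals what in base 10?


10101101000100011101111000001110 in decimal = 2903629326

2903629326


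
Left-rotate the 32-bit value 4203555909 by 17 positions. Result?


Rotate 0b11111010100011010010110001000101 left by 17 (32-bit) = 0b1011000100010111111010100011010 = 1485567258

1485567258


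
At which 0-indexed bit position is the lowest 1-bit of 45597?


0b1011001000011101. Lowest set bit at position 0

0


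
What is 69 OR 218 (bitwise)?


0b1000101 | 0b11011010 = 0b11011111 = 223

223


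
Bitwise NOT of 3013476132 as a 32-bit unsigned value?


~0b10110011100111011111111100100100 = 0b1001100011000100000000011011011 = 1281491163 (32-bit unsigned)

1281491163


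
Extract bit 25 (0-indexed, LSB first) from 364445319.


0b10101101110001111111010000111, position 25 = 0

0


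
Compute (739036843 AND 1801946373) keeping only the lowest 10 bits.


Step 1: 739036843 & 1801946373 = 671384577
Step 2: 671384577 & 1023 = 1

1


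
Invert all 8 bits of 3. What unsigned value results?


3 ^ 255 = 252

252


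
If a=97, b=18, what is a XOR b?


97 ^ 18 = 115

115


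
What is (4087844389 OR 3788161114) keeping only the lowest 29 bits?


Step 1: 4087844389 | 3788161114 = 4092579455
Step 2: 4092579455 & 536870911 = 334483071

334483071


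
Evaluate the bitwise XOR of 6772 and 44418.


0b1101001110100 ^ 0b1010110110000010 = 0b1011011111110110 = 47094

47094


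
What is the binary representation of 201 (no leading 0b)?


201 = 11001001 in binary

11001001


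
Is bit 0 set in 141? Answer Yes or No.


0b10001101, bit 0 = 1. Yes

Yes


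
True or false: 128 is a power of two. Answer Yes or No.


0b10000000. Only one bit set => Yes

Yes


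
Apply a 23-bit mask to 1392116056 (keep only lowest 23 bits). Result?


1392116056 & 8388607 = 7995736

7995736


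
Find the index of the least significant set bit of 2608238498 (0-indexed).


0b10011011011101101000111110100010. Lowest set bit at position 1

1


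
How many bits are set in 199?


0b11000111 has 5 set bits

5


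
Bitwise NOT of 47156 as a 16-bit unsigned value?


~0b1011100000110100 = 0b100011111001011 = 18379 (16-bit unsigned)

18379


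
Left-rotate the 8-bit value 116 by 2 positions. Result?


Rotate 0b1110100 left by 2 (8-bit) = 0b11010001 = 209

209


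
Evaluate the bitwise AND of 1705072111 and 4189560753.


0b1100101101000010101010111101111 & 0b11111001101101111001111110110001 = 0b1100001101000010001010110100001 = 1637946785

1637946785


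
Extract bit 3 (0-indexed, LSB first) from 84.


0b1010100, position 3 = 0

0


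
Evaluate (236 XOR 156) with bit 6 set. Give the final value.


Step 1: 236 ^ 156 = 112
Step 2: 112 | (1 << 6) = 112 | 64 = 112

112


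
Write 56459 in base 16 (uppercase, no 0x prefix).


56459 = DC8B hex

DC8B


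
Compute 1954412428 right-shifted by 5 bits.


0b1110100011111011111011110001100 >> 5 = 0b11101000111110111110111100 = 61075388

61075388


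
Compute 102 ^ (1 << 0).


102 ^ (1 << 0) = 102 ^ 1 = 103

103


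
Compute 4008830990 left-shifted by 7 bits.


0b11101110111100011110100000001110 << 7 = 0b111011101111000111101000000011100000000 = 513130366720

513130366720


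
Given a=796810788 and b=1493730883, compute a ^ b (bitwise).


796810788 ^ 1493730883 = 1987500135

1987500135


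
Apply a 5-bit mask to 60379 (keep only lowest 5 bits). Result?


60379 & 31 = 27

27


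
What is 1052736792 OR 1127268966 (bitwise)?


0b111110101111110111110100011000 | 0b1000011001100001100001001100110 = 0b1111111101111111111111101111110 = 2143289214

2143289214


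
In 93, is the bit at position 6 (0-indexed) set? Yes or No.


0b1011101, bit 6 = 1. Yes

Yes


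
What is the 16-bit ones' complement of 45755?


45755 ^ 65535 = 19780

19780


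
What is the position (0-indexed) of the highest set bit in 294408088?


0b10001100011000100111110011000. Highest set bit at position 28

28


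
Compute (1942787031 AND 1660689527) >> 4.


Step 1: 1942787031 & 1660689527 = 1657540695
Step 2: 1657540695 >> 4 = 103596293

103596293


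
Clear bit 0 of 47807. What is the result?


47807 & ~(1 << 0) = 47806

47806


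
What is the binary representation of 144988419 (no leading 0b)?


144988419 = 1000101001000101100100000011 in binary

1000101001000101100100000011


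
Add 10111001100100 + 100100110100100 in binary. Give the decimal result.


10111001100100 + 100100110100100 = 111100000001000 = 30728

30728


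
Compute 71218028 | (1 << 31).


71218028 | (1 << 31) = 71218028 | 2147483648 = 2218701676

2218701676


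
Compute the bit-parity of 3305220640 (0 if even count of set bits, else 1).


0b11000101000000011010101000100000 has 10 ones => parity 0

0


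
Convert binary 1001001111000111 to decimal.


1001001111000111 in decimal = 37831

37831


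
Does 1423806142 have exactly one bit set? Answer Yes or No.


0b1010100110111011000111010111110. Multiple bits set => No

No


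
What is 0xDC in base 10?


DC hex = 220 decimal

220


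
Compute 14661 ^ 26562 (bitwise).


0b11100101000101 ^ 0b110011111000010 = 0b101111010000111 = 24199

24199


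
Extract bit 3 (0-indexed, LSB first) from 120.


0b1111000, position 3 = 1

1


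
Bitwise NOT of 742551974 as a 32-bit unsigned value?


~0b101100010000100111000110100110 = 0b11010011101111011000111001011001 = 3552415321 (32-bit unsigned)

3552415321


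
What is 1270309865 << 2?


0b1001011101101110110001111101001 << 2 = 0b100101110110111011000111110100100 = 5081239460

5081239460


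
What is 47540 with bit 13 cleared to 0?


47540 & ~(1 << 13) = 39348

39348


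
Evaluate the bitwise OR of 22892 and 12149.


0b101100101101100 | 0b10111101110101 = 0b111111101111101 = 32637

32637


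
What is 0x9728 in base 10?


9728 hex = 38696 decimal

38696


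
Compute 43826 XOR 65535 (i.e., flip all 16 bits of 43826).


43826 ^ 65535 = 21709

21709


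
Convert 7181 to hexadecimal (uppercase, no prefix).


7181 = 1C0D hex

1C0D


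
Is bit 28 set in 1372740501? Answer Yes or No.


0b1010001110100100101101110010101, bit 28 = 1. Yes

Yes


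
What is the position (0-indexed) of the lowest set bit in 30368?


0b111011010100000. Lowest set bit at position 5

5


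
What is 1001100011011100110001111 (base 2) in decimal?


1001100011011100110001111 in decimal = 20035983

20035983


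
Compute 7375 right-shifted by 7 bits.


0b1110011001111 >> 7 = 0b111001 = 57

57


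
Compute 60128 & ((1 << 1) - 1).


60128 & 1 = 0

0


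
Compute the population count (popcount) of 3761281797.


0b11100000001100001001101100000101 has 12 set bits

12


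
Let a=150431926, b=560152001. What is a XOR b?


150431926 ^ 560152001 = 697587063

697587063


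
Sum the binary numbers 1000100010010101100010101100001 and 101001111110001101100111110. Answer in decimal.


1000100010010101100010101100001 + 101001111110001101100111110 = 1001001100010011110000010011111 = 1233772703

1233772703


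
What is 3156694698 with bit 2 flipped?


3156694698 ^ (1 << 2) = 3156694698 ^ 4 = 3156694702

3156694702


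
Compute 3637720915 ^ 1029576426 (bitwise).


0b11011000110100110011011101010011 ^ 0b111101010111100001011011101010 = 0b11100101100011010010000110111001 = 3851231673

3851231673


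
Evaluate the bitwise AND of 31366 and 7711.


0b111101010000110 & 0b1111000011111 = 0b1101000000110 = 6662

6662


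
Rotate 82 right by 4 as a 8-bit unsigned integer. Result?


Rotate 0b1010010 right by 4 (8-bit) = 0b100101 = 37

37


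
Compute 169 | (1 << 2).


169 | (1 << 2) = 169 | 4 = 173

173


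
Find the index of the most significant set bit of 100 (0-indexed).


0b1100100. Highest set bit at position 6

6


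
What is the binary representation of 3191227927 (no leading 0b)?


3191227927 = 10111110001101100100011000010111 in binary

10111110001101100100011000010111


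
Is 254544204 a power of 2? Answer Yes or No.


0b1111001011000000100101001100. Multiple bits set => No

No


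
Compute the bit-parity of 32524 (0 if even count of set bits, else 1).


0b111111100001100 has 9 ones => parity 1

1


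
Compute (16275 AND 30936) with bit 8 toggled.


Step 1: 16275 & 30936 = 14480
Step 2: 14480 ^ (1 << 8) = 14480 ^ 256 = 14736

14736


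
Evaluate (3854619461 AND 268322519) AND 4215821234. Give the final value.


Step 1: 3854619461 & 268322519 = 96485957
Step 2: 96485957 & 4215821234 = 20988416

20988416


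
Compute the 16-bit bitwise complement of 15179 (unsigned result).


~0b11101101001011 = 0b1100010010110100 = 50356 (16-bit unsigned)

50356


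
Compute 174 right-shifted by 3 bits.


0b10101110 >> 3 = 0b10101 = 21

21


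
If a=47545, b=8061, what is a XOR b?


47545 ^ 8061 = 42692

42692


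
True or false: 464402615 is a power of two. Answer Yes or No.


0b11011101011100011100010110111. Multiple bits set => No

No


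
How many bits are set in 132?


0b10000100 has 2 set bits

2


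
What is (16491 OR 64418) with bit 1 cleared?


Step 1: 16491 | 64418 = 64491
Step 2: 64491 & ~(1 << 1) = 64489

64489


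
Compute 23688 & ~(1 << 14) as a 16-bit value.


23688 & ~(1 << 14) = 7304

7304


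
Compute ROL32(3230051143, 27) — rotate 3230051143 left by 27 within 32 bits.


Rotate 0b11000000100001101010101101000111 left by 27 (32-bit) = 0b111110000001000011010101011010 = 1040463194

1040463194


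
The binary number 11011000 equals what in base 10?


11011000 in decimal = 216

216


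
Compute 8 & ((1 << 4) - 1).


8 & 15 = 8

8


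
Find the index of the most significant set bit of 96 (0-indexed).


0b1100000. Highest set bit at position 6

6


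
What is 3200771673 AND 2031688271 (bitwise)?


0b10111110110001111110011001011001 & 0b1111001000110010001101001001111 = 0b111000000000010000001001001001 = 939590217

939590217


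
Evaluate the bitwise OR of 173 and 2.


0b10101101 | 0b10 = 0b10101111 = 175

175


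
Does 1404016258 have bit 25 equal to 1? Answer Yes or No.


0b1010011101011111001011010000010, bit 25 = 1. Yes

Yes


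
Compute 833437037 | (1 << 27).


833437037 | (1 << 27) = 833437037 | 134217728 = 967654765

967654765


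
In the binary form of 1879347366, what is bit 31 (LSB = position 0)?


0b1110000000001001001000010100110, position 31 = 0

0


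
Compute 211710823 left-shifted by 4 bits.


0b1100100111100111001101100111 << 4 = 0b11001001111001110011011001110000 = 3387373168

3387373168


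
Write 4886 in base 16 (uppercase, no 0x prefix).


4886 = 1316 hex

1316


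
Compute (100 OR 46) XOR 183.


Step 1: 100 | 46 = 110
Step 2: 110 ^ 183 = 217

217


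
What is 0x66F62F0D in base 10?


66F62F0D hex = 1727409933 decimal

1727409933


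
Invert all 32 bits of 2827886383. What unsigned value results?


2827886383 ^ 4294967295 = 1467080912

1467080912


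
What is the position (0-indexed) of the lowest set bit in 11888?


0b10111001110000. Lowest set bit at position 4

4


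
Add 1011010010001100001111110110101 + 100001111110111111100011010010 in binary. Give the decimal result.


1011010010001100001111110110101 + 100001111110111111100011010010 = 1111100010000100001100010000111 = 2084706439

2084706439


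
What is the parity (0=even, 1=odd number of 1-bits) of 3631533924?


0b11011000011101001100111101100100 has 17 ones => parity 1

1


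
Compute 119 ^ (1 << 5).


119 ^ (1 << 5) = 119 ^ 32 = 87

87


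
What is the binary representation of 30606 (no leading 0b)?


30606 = 111011110001110 in binary

111011110001110


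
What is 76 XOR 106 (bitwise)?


0b1001100 ^ 0b1101010 = 0b100110 = 38

38


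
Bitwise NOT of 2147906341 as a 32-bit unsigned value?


~0b10000000000001100111001100100101 = 0b1111111111110011000110011011010 = 2147060954 (32-bit unsigned)

2147060954


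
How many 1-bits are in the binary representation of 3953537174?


0b11101011101001100011000010010110 has 16 set bits

16


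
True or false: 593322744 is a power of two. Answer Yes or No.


0b100011010111010110001011111000. Multiple bits set => No

No


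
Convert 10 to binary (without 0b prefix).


10 = 1010 in binary

1010


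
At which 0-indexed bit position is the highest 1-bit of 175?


0b10101111. Highest set bit at position 7

7


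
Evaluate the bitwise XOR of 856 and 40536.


0b1101011000 ^ 0b1001111001011000 = 0b1001110100000000 = 40192

40192


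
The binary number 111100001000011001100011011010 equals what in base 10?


111100001000011001100011011010 in decimal = 1008834778

1008834778


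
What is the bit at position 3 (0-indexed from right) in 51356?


0b1100100010011100, position 3 = 1

1


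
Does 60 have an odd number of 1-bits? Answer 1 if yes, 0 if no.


0b111100 has 4 ones => parity 0

0


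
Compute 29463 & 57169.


0b111001100010111 & 0b1101111101010001 = 0b101001100010001 = 21265

21265


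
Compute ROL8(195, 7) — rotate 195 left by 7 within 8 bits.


Rotate 0b11000011 left by 7 (8-bit) = 0b11100001 = 225

225


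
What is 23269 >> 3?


0b101101011100101 >> 3 = 0b101101011100 = 2908

2908


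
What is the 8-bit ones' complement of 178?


178 ^ 255 = 77

77


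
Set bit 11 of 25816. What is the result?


25816 | (1 << 11) = 25816 | 2048 = 27864

27864


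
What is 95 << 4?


0b1011111 << 4 = 0b10111110000 = 1520

1520


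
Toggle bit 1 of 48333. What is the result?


48333 ^ (1 << 1) = 48333 ^ 2 = 48335

48335


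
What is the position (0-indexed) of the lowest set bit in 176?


0b10110000. Lowest set bit at position 4

4


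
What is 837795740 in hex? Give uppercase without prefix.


837795740 = 31EFBF9C hex

31EFBF9C


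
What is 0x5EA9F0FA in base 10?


5EA9F0FA hex = 1588195578 decimal

1588195578


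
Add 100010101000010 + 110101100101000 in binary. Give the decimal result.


100010101000010 + 110101100101000 = 1011000001101010 = 45162

45162


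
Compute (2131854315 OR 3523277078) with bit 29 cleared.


Step 1: 2131854315 | 3523277078 = 4279366655
Step 2: 4279366655 & ~(1 << 29) = 3742495743

3742495743


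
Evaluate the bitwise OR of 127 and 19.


0b1111111 | 0b10011 = 0b1111111 = 127

127


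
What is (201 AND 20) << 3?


Step 1: 201 & 20 = 0
Step 2: 0 << 3 = 0

0


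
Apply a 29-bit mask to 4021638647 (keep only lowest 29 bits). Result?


4021638647 & 536870911 = 263542263

263542263


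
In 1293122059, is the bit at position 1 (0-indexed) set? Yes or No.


0b1001101000100110111101000001011, bit 1 = 1. Yes

Yes


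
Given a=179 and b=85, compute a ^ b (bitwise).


179 ^ 85 = 230

230


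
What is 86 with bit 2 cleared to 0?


86 & ~(1 << 2) = 82

82


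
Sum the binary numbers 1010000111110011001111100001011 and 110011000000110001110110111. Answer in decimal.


1010000111110011001111100001011 + 110011000000110001110110111 = 1010111010110100000001011000010 = 1465516738

1465516738


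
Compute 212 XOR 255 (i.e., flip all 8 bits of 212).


212 ^ 255 = 43

43


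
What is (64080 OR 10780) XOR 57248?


Step 1: 64080 | 10780 = 64092
Step 2: 64092 ^ 57248 = 9724

9724


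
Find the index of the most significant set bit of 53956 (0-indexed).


0b1101001011000100. Highest set bit at position 15

15


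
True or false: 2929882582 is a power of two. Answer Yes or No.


0b10101110101000100111010111010110. Multiple bits set => No

No


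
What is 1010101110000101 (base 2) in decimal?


1010101110000101 in decimal = 43909

43909


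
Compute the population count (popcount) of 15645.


0b11110100011101 has 9 set bits

9


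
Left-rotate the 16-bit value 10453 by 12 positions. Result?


Rotate 0b10100011010101 left by 12 (16-bit) = 0b101001010001101 = 21133

21133


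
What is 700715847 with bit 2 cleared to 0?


700715847 & ~(1 << 2) = 700715843

700715843


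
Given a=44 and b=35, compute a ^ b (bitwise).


44 ^ 35 = 15

15


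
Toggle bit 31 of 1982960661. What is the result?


1982960661 ^ (1 << 31) = 1982960661 ^ 2147483648 = 4130444309

4130444309


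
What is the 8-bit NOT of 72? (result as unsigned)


~0b1001000 = 0b10110111 = 183 (8-bit unsigned)

183


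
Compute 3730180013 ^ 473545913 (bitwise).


0b11011110010101100000011110101101 ^ 0b11100001110011011110010111001 = 0b11000010011011111011101100010100 = 3262102292

3262102292


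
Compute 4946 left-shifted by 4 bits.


0b1001101010010 << 4 = 0b10011010100100000 = 79136

79136


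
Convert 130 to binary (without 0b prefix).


130 = 10000010 in binary

10000010


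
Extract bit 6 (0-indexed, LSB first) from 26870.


0b110100011110110, position 6 = 1

1


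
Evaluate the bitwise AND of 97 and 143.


0b1100001 & 0b10001111 = 0b1 = 1

1


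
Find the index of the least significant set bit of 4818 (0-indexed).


0b1001011010010. Lowest set bit at position 1

1


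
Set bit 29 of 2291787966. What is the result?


2291787966 | (1 << 29) = 2291787966 | 536870912 = 2828658878

2828658878


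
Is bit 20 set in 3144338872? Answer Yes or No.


0b10111011011010101100110110111000, bit 20 = 0. No

No


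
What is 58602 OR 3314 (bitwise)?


0b1110010011101010 | 0b110011110010 = 0b1110110011111010 = 60666

60666


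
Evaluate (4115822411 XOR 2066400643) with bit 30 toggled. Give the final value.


Step 1: 4115822411 ^ 2066400643 = 2390274760
Step 2: 2390274760 ^ (1 << 30) = 2390274760 ^ 1073741824 = 3464016584

3464016584


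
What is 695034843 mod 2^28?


695034843 & 268435455 = 158163931

158163931


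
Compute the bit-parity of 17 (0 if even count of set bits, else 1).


0b10001 has 2 ones => parity 0

0


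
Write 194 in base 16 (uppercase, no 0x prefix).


194 = C2 hex

C2


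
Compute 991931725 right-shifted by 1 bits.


0b111011000111111010110101001101 >> 1 = 0b11101100011111101011010100110 = 495965862

495965862


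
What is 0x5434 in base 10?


5434 hex = 21556 decimal

21556


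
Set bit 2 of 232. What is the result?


232 | (1 << 2) = 232 | 4 = 236

236


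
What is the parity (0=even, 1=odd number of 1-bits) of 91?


0b1011011 has 5 ones => parity 1

1


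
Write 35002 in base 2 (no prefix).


35002 = 1000100010111010 in binary

1000100010111010


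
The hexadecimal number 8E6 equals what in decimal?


8E6 hex = 2278 decimal

2278


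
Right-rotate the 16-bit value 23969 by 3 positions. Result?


Rotate 0b101110110100001 right by 3 (16-bit) = 0b10101110110100 = 11188

11188


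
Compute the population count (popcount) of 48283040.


0b10111000001011110110100000 has 12 set bits

12


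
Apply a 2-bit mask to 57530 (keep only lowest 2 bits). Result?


57530 & 3 = 2

2


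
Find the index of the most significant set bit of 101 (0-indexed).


0b1100101. Highest set bit at position 6

6


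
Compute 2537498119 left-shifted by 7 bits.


0b10010111001111110010011000000111 << 7 = 0b100101110011111100100110000001110000000 = 324799759232

324799759232


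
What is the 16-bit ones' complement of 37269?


37269 ^ 65535 = 28266

28266


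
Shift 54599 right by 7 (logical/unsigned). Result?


0b1101010101000111 >> 7 = 0b110101010 = 426

426


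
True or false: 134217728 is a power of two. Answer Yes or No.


0b1000000000000000000000000000. Only one bit set => Yes

Yes


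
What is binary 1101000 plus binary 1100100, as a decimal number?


1101000 + 1100100 = 11001100 = 204

204


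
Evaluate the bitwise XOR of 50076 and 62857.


0b1100001110011100 ^ 0b1111010110001001 = 0b11011000010101 = 13845

13845


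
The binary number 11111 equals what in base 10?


11111 in decimal = 31

31


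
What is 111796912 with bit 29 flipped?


111796912 ^ (1 << 29) = 111796912 ^ 536870912 = 648667824

648667824


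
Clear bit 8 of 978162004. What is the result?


978162004 & ~(1 << 8) = 978161748

978161748


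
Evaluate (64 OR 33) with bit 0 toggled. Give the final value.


Step 1: 64 | 33 = 97
Step 2: 97 ^ (1 << 0) = 97 ^ 1 = 96

96


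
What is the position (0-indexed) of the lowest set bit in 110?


0b1101110. Lowest set bit at position 1

1


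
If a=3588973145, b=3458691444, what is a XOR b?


3588973145 ^ 3458691444 = 466359085

466359085


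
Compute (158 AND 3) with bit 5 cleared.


Step 1: 158 & 3 = 2
Step 2: 2 & ~(1 << 5) = 2

2


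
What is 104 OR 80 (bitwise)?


0b1101000 | 0b1010000 = 0b1111000 = 120

120


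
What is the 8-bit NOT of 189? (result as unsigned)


~0b10111101 = 0b1000010 = 66 (8-bit unsigned)

66


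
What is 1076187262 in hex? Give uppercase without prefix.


1076187262 = 4025507E hex

4025507E


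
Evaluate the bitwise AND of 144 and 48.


0b10010000 & 0b110000 = 0b10000 = 16

16


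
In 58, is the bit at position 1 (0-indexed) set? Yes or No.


0b111010, bit 1 = 1. Yes

Yes


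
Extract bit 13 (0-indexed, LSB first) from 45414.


0b1011000101100110, position 13 = 1

1


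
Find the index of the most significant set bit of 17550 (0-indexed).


0b100010010001110. Highest set bit at position 14

14


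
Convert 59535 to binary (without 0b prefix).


59535 = 1110100010001111 in binary

1110100010001111


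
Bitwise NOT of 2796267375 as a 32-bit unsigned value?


~0b10100110101010111010011101101111 = 0b1011001010101000101100010010000 = 1498699920 (32-bit unsigned)

1498699920


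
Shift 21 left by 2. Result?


0b10101 << 2 = 0b1010100 = 84

84


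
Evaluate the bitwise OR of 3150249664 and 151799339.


0b10111011110001001111111011000000 | 0b1001000011000100011000101011 = 0b10111011110011001111111011101011 = 3150773995

3150773995


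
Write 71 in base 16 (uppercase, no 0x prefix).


71 = 47 hex

47


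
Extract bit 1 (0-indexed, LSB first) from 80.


0b1010000, position 1 = 0

0


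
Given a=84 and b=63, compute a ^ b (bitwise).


84 ^ 63 = 107

107


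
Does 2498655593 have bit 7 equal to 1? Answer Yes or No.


0b10010100111011100111010101101001, bit 7 = 0. No

No


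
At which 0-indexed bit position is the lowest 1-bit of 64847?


0b1111110101001111. Lowest set bit at position 0

0


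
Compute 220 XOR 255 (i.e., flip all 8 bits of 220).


220 ^ 255 = 35

35


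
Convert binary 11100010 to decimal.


11100010 in decimal = 226

226


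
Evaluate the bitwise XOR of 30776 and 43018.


0b111100000111000 ^ 0b1010100000001010 = 0b1101000000110010 = 53298

53298


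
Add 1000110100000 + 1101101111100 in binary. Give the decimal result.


1000110100000 + 1101101111100 = 10110100011100 = 11548

11548


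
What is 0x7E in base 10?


7E hex = 126 decimal

126


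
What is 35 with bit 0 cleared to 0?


35 & ~(1 << 0) = 34

34


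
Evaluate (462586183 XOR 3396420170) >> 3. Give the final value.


Step 1: 462586183 ^ 3396420170 = 3521364749
Step 2: 3521364749 >> 3 = 440170593

440170593


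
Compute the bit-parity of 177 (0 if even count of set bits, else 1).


0b10110001 has 4 ones => parity 0

0


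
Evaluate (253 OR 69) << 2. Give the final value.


Step 1: 253 | 69 = 253
Step 2: 253 << 2 = 1012

1012


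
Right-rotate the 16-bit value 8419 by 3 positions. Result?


Rotate 0b10000011100011 right by 3 (16-bit) = 0b110010000011100 = 25628

25628


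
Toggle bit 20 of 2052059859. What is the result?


2052059859 ^ (1 << 20) = 2052059859 ^ 1048576 = 2053108435

2053108435
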